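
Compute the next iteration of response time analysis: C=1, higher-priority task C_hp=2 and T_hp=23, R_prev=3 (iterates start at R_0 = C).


R_next = C + ceil(R_prev / T_hp) * C_hp
ceil(3 / 23) = ceil(0.1304) = 1
Interference = 1 * 2 = 2
R_next = 1 + 2 = 3
R_next = R_prev, so the iteration has converged (response time = 3).

3


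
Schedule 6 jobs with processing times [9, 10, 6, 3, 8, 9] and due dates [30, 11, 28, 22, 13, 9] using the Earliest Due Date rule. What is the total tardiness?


Sort by due date (EDD order): [(9, 9), (10, 11), (8, 13), (3, 22), (6, 28), (9, 30)]
Compute completion times and tardiness:
  Job 1: p=9, d=9, C=9, tardiness=max(0,9-9)=0
  Job 2: p=10, d=11, C=19, tardiness=max(0,19-11)=8
  Job 3: p=8, d=13, C=27, tardiness=max(0,27-13)=14
  Job 4: p=3, d=22, C=30, tardiness=max(0,30-22)=8
  Job 5: p=6, d=28, C=36, tardiness=max(0,36-28)=8
  Job 6: p=9, d=30, C=45, tardiness=max(0,45-30)=15
Total tardiness = 53

53


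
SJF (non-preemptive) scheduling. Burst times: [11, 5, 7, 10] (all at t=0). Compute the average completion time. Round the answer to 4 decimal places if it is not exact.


SJF order (ascending): [5, 7, 10, 11]
Completion times:
  Job 1: burst=5, C=5
  Job 2: burst=7, C=12
  Job 3: burst=10, C=22
  Job 4: burst=11, C=33
Average completion = 72/4 = 18.0

18.0


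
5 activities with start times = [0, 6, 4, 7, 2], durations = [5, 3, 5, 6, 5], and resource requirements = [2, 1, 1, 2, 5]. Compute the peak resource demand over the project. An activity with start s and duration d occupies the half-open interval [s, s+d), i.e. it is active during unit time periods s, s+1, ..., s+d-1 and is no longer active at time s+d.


Each activity i is active on [start_i, start_i + duration_i).
Compute total resource usage per time slot:
  t=0: active resources = [2], total = 2
  t=1: active resources = [2], total = 2
  t=2: active resources = [2, 5], total = 7
  t=3: active resources = [2, 5], total = 7
  t=4: active resources = [2, 1, 5], total = 8
  t=5: active resources = [1, 5], total = 6
  t=6: active resources = [1, 1, 5], total = 7
  t=7: active resources = [1, 1, 2], total = 4
  t=8: active resources = [1, 1, 2], total = 4
  t=9: active resources = [2], total = 2
  t=10: active resources = [2], total = 2
  t=11: active resources = [2], total = 2
  t=12: active resources = [2], total = 2
Peak resource demand = 8

8


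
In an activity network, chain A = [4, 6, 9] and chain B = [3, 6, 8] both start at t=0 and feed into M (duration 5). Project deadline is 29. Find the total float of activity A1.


Forward pass: ES(A1) = sum of predecessors on chain A = 0
EF = ES + duration = 0 + 4 = 4
Backward pass: LF(M) = deadline = 29; LS(M) = 29 - 5 = 24
LF(A1) = LS(M) - sum(successors on chain A) = 24 - 15 = 9
LS = LF - duration = 9 - 4 = 5
Total float = LS - ES = 5 - 0 = 5

5


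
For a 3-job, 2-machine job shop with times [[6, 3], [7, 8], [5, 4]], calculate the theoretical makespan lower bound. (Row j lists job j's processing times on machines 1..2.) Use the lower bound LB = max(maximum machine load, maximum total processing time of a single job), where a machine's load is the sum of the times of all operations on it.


Machine loads:
  Machine 1: 6 + 7 + 5 = 18
  Machine 2: 3 + 8 + 4 = 15
Max machine load = 18
Job totals:
  Job 1: 9
  Job 2: 15
  Job 3: 9
Max job total = 15
Lower bound = max(18, 15) = 18

18


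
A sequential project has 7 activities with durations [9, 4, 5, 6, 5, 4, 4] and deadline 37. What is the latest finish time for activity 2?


LF(activity 2) = deadline - sum of successor durations
Successors: activities 3 through 7 with durations [5, 6, 5, 4, 4]
Sum of successor durations = 24
LF = 37 - 24 = 13

13


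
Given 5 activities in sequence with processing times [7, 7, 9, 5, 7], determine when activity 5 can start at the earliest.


Activity 5 starts after activities 1 through 4 complete.
Predecessor durations: [7, 7, 9, 5]
ES = 7 + 7 + 9 + 5 = 28

28


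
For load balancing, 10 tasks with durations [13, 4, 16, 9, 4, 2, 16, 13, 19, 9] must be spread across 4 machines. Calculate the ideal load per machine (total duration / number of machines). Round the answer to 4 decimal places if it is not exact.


Total processing time = 13 + 4 + 16 + 9 + 4 + 2 + 16 + 13 + 19 + 9 = 105
Number of machines = 4
Ideal balanced load = 105 / 4 = 26.25

26.25


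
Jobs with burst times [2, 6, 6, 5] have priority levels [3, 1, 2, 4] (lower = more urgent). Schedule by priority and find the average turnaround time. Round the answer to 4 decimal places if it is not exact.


Sort by priority (ascending = highest first):
Order: [(1, 6), (2, 6), (3, 2), (4, 5)]
Completion times:
  Priority 1, burst=6, C=6
  Priority 2, burst=6, C=12
  Priority 3, burst=2, C=14
  Priority 4, burst=5, C=19
Average turnaround = 51/4 = 12.75

12.75


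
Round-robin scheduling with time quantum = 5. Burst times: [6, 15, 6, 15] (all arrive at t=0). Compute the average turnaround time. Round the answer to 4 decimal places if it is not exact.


Time quantum = 5
Execution trace:
  J1 runs 5 units, time = 5
  J2 runs 5 units, time = 10
  J3 runs 5 units, time = 15
  J4 runs 5 units, time = 20
  J1 runs 1 units, time = 21
  J2 runs 5 units, time = 26
  J3 runs 1 units, time = 27
  J4 runs 5 units, time = 32
  J2 runs 5 units, time = 37
  J4 runs 5 units, time = 42
Finish times: [21, 37, 27, 42]
Average turnaround = 127/4 = 31.75

31.75


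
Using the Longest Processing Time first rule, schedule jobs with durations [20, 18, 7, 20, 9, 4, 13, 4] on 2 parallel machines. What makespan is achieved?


Sort jobs in decreasing order (LPT): [20, 20, 18, 13, 9, 7, 4, 4]
Assign each job to the least loaded machine:
  Machine 1: jobs [20, 18, 7, 4], load = 49
  Machine 2: jobs [20, 13, 9, 4], load = 46
Makespan = max load = 49

49


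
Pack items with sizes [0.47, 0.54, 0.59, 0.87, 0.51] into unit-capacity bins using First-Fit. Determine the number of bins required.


Place items sequentially using First-Fit:
  Item 0.47 -> new Bin 1
  Item 0.54 -> new Bin 2
  Item 0.59 -> new Bin 3
  Item 0.87 -> new Bin 4
  Item 0.51 -> Bin 1 (now 0.98)
Total bins used = 4

4


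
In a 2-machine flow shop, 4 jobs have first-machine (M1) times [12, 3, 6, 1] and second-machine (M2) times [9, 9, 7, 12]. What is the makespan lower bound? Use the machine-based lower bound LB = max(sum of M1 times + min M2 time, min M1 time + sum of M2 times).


LB1 = sum(M1 times) + min(M2 times) = 22 + 7 = 29
LB2 = min(M1 times) + sum(M2 times) = 1 + 37 = 38
Lower bound = max(LB1, LB2) = max(29, 38) = 38

38


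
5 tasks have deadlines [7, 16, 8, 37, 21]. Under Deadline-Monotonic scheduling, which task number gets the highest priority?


Sort tasks by relative deadline (ascending):
  Task 1: deadline = 7
  Task 3: deadline = 8
  Task 2: deadline = 16
  Task 5: deadline = 21
  Task 4: deadline = 37
Priority order (highest first): [1, 3, 2, 5, 4]
Highest priority task = 1

1


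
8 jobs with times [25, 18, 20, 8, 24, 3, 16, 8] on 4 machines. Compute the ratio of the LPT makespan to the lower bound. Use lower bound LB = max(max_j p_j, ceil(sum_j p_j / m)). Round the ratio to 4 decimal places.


LPT order: [25, 24, 20, 18, 16, 8, 8, 3]
Machine loads after assignment: [28, 32, 28, 34]
LPT makespan = 34
Lower bound = max(max_job, ceil(total/4)) = max(25, 31) = 31
Ratio = 34 / 31 = 1.0968

1.0968


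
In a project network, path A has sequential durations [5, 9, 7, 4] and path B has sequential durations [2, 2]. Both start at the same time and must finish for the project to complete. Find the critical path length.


Path A total = 5 + 9 + 7 + 4 = 25
Path B total = 2 + 2 = 4
Critical path = longest path = max(25, 4) = 25

25


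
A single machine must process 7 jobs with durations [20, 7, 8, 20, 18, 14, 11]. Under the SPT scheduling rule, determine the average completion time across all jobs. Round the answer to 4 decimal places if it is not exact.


Sort jobs by processing time (SPT order): [7, 8, 11, 14, 18, 20, 20]
Compute completion times sequentially:
  Job 1: processing = 7, completes at 7
  Job 2: processing = 8, completes at 15
  Job 3: processing = 11, completes at 26
  Job 4: processing = 14, completes at 40
  Job 5: processing = 18, completes at 58
  Job 6: processing = 20, completes at 78
  Job 7: processing = 20, completes at 98
Sum of completion times = 322
Average completion time = 322/7 = 46.0

46.0


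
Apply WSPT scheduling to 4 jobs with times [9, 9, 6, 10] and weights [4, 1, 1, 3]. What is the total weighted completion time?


Compute p/w ratios and sort ascending (WSPT): [(9, 4), (10, 3), (6, 1), (9, 1)]
Compute weighted completion times:
  Job (p=9,w=4): C=9, w*C=4*9=36
  Job (p=10,w=3): C=19, w*C=3*19=57
  Job (p=6,w=1): C=25, w*C=1*25=25
  Job (p=9,w=1): C=34, w*C=1*34=34
Total weighted completion time = 152

152


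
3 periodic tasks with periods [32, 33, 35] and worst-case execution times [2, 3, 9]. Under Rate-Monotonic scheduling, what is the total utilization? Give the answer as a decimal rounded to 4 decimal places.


Compute individual utilizations (exact fractions):
  Task 1: C/T = 2/32 = 1/16 (approx. 0.0625)
  Task 2: C/T = 3/33 = 1/11 (approx. 0.0909)
  Task 3: C/T = 9/35 (approx. 0.2571)
Total utilization U = 1/16 + 1/11 + 9/35 = 2529/6160
Rounded to 4 decimal places: U = 0.4106
RM (Liu & Layland) bound for 3 tasks = 0.779763; compare with U = 2529/6160 (approx. 0.410552)
U <= bound, so schedulable by RM sufficient condition.

0.4106


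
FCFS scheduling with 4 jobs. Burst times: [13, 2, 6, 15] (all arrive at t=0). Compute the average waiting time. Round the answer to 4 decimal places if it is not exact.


FCFS order (as given): [13, 2, 6, 15]
Waiting times:
  Job 1: wait = 0
  Job 2: wait = 13
  Job 3: wait = 15
  Job 4: wait = 21
Sum of waiting times = 49
Average waiting time = 49/4 = 12.25

12.25


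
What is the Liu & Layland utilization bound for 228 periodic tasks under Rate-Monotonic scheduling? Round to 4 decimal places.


Compute 2^(1/228) = 1.0030447451
Subtract 1: 1.0030447451 - 1 = 0.0030447451
Multiply by n: 228 * 0.0030447451 = 0.6942018828
Round to 4 dp: 0.6942

0.6942


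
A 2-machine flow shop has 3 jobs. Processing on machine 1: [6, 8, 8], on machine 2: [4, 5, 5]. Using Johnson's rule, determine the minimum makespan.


Apply Johnson's rule:
  Group 1 (a <= b): []
  Group 2 (a > b): [(2, 8, 5), (3, 8, 5), (1, 6, 4)]
Optimal job order: [2, 3, 1]
Schedule:
  Job 2: M1 done at 8, M2 done at 13
  Job 3: M1 done at 16, M2 done at 21
  Job 1: M1 done at 22, M2 done at 26
Makespan = 26

26


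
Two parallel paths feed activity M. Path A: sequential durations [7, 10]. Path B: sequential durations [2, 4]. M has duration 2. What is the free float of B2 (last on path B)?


ES(B2) = sum of predecessors on chain B = 2
EF(B2) = ES + duration = 2 + 4 = 6
Successor of B2 is M. ES(M) = max(sum(A), sum(B)) = max(17, 6) = 17
Free float = ES(successor) - EF(current) = 17 - 6 = 11

11


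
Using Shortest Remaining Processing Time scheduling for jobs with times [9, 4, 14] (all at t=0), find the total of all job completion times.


Since all jobs arrive at t=0, SRPT equals SPT ordering.
SPT order: [4, 9, 14]
Completion times:
  Job 1: p=4, C=4
  Job 2: p=9, C=13
  Job 3: p=14, C=27
Total completion time = 4 + 13 + 27 = 44

44


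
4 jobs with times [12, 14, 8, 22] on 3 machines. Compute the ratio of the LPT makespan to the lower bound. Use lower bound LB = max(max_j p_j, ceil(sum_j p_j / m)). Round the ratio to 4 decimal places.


LPT order: [22, 14, 12, 8]
Machine loads after assignment: [22, 14, 20]
LPT makespan = 22
Lower bound = max(max_job, ceil(total/3)) = max(22, 19) = 22
Ratio = 22 / 22 = 1.0

1.0


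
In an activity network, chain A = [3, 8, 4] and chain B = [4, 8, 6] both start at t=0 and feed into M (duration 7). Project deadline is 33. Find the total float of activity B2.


Forward pass: ES(B2) = sum of predecessors on chain B = 4
EF = ES + duration = 4 + 8 = 12
Backward pass: LF(M) = deadline = 33; LS(M) = 33 - 7 = 26
LF(B2) = LS(M) - sum(successors on chain B) = 26 - 6 = 20
LS = LF - duration = 20 - 8 = 12
Total float = LS - ES = 12 - 4 = 8

8


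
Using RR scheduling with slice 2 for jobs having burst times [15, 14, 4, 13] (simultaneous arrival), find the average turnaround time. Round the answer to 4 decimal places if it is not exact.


Time quantum = 2
Execution trace:
  J1 runs 2 units, time = 2
  J2 runs 2 units, time = 4
  J3 runs 2 units, time = 6
  J4 runs 2 units, time = 8
  J1 runs 2 units, time = 10
  J2 runs 2 units, time = 12
  J3 runs 2 units, time = 14
  J4 runs 2 units, time = 16
  J1 runs 2 units, time = 18
  J2 runs 2 units, time = 20
  J4 runs 2 units, time = 22
  J1 runs 2 units, time = 24
  J2 runs 2 units, time = 26
  J4 runs 2 units, time = 28
  J1 runs 2 units, time = 30
  J2 runs 2 units, time = 32
  J4 runs 2 units, time = 34
  J1 runs 2 units, time = 36
  J2 runs 2 units, time = 38
  J4 runs 2 units, time = 40
  J1 runs 2 units, time = 42
  J2 runs 2 units, time = 44
  J4 runs 1 units, time = 45
  J1 runs 1 units, time = 46
Finish times: [46, 44, 14, 45]
Average turnaround = 149/4 = 37.25

37.25


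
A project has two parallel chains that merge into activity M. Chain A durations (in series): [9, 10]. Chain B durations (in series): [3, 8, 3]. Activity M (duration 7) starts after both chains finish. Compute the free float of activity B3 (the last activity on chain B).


ES(B3) = sum of predecessors on chain B = 11
EF(B3) = ES + duration = 11 + 3 = 14
Successor of B3 is M. ES(M) = max(sum(A), sum(B)) = max(19, 14) = 19
Free float = ES(successor) - EF(current) = 19 - 14 = 5

5


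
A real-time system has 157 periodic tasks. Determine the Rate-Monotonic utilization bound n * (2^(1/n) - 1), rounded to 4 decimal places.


Compute 2^(1/157) = 1.0044247104
Subtract 1: 1.0044247104 - 1 = 0.0044247104
Multiply by n: 157 * 0.0044247104 = 0.6946795328
Round to 4 dp: 0.6947

0.6947


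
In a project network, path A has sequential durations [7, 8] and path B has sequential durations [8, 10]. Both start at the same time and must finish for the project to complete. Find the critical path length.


Path A total = 7 + 8 = 15
Path B total = 8 + 10 = 18
Critical path = longest path = max(15, 18) = 18

18


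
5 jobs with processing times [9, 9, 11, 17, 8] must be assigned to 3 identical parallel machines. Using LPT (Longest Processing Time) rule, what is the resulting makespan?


Sort jobs in decreasing order (LPT): [17, 11, 9, 9, 8]
Assign each job to the least loaded machine:
  Machine 1: jobs [17], load = 17
  Machine 2: jobs [11, 8], load = 19
  Machine 3: jobs [9, 9], load = 18
Makespan = max load = 19

19


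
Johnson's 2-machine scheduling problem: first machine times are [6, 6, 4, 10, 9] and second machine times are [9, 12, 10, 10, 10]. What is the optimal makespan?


Apply Johnson's rule:
  Group 1 (a <= b): [(3, 4, 10), (1, 6, 9), (2, 6, 12), (5, 9, 10), (4, 10, 10)]
  Group 2 (a > b): []
Optimal job order: [3, 1, 2, 5, 4]
Schedule:
  Job 3: M1 done at 4, M2 done at 14
  Job 1: M1 done at 10, M2 done at 23
  Job 2: M1 done at 16, M2 done at 35
  Job 5: M1 done at 25, M2 done at 45
  Job 4: M1 done at 35, M2 done at 55
Makespan = 55

55


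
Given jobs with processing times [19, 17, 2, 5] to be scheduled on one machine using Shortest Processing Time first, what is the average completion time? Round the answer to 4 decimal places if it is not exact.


Sort jobs by processing time (SPT order): [2, 5, 17, 19]
Compute completion times sequentially:
  Job 1: processing = 2, completes at 2
  Job 2: processing = 5, completes at 7
  Job 3: processing = 17, completes at 24
  Job 4: processing = 19, completes at 43
Sum of completion times = 76
Average completion time = 76/4 = 19.0

19.0


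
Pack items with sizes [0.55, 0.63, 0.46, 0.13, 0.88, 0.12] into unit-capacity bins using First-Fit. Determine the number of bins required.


Place items sequentially using First-Fit:
  Item 0.55 -> new Bin 1
  Item 0.63 -> new Bin 2
  Item 0.46 -> new Bin 3
  Item 0.13 -> Bin 1 (now 0.68)
  Item 0.88 -> new Bin 4
  Item 0.12 -> Bin 1 (now 0.8)
Total bins used = 4

4


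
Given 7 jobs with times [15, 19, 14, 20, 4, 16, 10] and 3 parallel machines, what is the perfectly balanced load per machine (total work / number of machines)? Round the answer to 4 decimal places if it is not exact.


Total processing time = 15 + 19 + 14 + 20 + 4 + 16 + 10 = 98
Number of machines = 3
Ideal balanced load = 98 / 3 = 32.6667

32.6667


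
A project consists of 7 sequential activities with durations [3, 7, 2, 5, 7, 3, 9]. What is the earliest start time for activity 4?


Activity 4 starts after activities 1 through 3 complete.
Predecessor durations: [3, 7, 2]
ES = 3 + 7 + 2 = 12

12


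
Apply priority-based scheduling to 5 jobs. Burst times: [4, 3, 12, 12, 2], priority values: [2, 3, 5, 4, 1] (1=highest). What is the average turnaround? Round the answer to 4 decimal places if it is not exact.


Sort by priority (ascending = highest first):
Order: [(1, 2), (2, 4), (3, 3), (4, 12), (5, 12)]
Completion times:
  Priority 1, burst=2, C=2
  Priority 2, burst=4, C=6
  Priority 3, burst=3, C=9
  Priority 4, burst=12, C=21
  Priority 5, burst=12, C=33
Average turnaround = 71/5 = 14.2

14.2


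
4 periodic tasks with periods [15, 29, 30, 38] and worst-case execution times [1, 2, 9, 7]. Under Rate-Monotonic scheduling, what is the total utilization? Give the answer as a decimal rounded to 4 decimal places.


Compute individual utilizations (exact fractions):
  Task 1: C/T = 1/15 (approx. 0.0667)
  Task 2: C/T = 2/29 (approx. 0.069)
  Task 3: C/T = 9/30 = 3/10 (approx. 0.3)
  Task 4: C/T = 7/38 (approx. 0.1842)
Total utilization U = 1/15 + 2/29 + 3/10 + 7/38 = 5123/8265
Rounded to 4 decimal places: U = 0.6198
RM (Liu & Layland) bound for 4 tasks = 0.756828; compare with U = 5123/8265 (approx. 0.619843)
U <= bound, so schedulable by RM sufficient condition.

0.6198


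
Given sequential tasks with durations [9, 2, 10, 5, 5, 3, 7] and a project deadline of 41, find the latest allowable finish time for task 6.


LF(activity 6) = deadline - sum of successor durations
Successors: activities 7 through 7 with durations [7]
Sum of successor durations = 7
LF = 41 - 7 = 34

34


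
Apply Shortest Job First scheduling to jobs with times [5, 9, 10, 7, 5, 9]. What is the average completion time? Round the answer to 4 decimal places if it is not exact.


SJF order (ascending): [5, 5, 7, 9, 9, 10]
Completion times:
  Job 1: burst=5, C=5
  Job 2: burst=5, C=10
  Job 3: burst=7, C=17
  Job 4: burst=9, C=26
  Job 5: burst=9, C=35
  Job 6: burst=10, C=45
Average completion = 138/6 = 23.0

23.0


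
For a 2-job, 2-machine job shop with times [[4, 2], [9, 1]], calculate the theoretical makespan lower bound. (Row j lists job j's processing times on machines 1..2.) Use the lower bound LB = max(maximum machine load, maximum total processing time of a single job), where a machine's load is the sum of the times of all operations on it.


Machine loads:
  Machine 1: 4 + 9 = 13
  Machine 2: 2 + 1 = 3
Max machine load = 13
Job totals:
  Job 1: 6
  Job 2: 10
Max job total = 10
Lower bound = max(13, 10) = 13

13


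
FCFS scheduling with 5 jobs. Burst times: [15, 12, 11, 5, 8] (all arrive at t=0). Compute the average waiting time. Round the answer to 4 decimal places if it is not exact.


FCFS order (as given): [15, 12, 11, 5, 8]
Waiting times:
  Job 1: wait = 0
  Job 2: wait = 15
  Job 3: wait = 27
  Job 4: wait = 38
  Job 5: wait = 43
Sum of waiting times = 123
Average waiting time = 123/5 = 24.6

24.6


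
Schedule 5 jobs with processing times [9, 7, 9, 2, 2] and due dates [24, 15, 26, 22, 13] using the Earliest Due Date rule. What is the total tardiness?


Sort by due date (EDD order): [(2, 13), (7, 15), (2, 22), (9, 24), (9, 26)]
Compute completion times and tardiness:
  Job 1: p=2, d=13, C=2, tardiness=max(0,2-13)=0
  Job 2: p=7, d=15, C=9, tardiness=max(0,9-15)=0
  Job 3: p=2, d=22, C=11, tardiness=max(0,11-22)=0
  Job 4: p=9, d=24, C=20, tardiness=max(0,20-24)=0
  Job 5: p=9, d=26, C=29, tardiness=max(0,29-26)=3
Total tardiness = 3

3


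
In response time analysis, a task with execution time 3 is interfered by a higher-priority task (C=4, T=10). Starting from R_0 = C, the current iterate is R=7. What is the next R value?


R_next = C + ceil(R_prev / T_hp) * C_hp
ceil(7 / 10) = ceil(0.7) = 1
Interference = 1 * 4 = 4
R_next = 3 + 4 = 7
R_next = R_prev, so the iteration has converged (response time = 7).

7


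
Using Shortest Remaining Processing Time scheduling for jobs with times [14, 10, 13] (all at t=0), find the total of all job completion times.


Since all jobs arrive at t=0, SRPT equals SPT ordering.
SPT order: [10, 13, 14]
Completion times:
  Job 1: p=10, C=10
  Job 2: p=13, C=23
  Job 3: p=14, C=37
Total completion time = 10 + 23 + 37 = 70

70


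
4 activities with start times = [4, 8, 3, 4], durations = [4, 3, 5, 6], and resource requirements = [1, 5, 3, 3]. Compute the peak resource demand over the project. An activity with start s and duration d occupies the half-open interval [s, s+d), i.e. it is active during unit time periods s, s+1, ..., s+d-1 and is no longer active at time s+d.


Each activity i is active on [start_i, start_i + duration_i).
Compute total resource usage per time slot:
  t=0: active resources = [], total = 0
  t=1: active resources = [], total = 0
  t=2: active resources = [], total = 0
  t=3: active resources = [3], total = 3
  t=4: active resources = [1, 3, 3], total = 7
  t=5: active resources = [1, 3, 3], total = 7
  t=6: active resources = [1, 3, 3], total = 7
  t=7: active resources = [1, 3, 3], total = 7
  t=8: active resources = [5, 3], total = 8
  t=9: active resources = [5, 3], total = 8
  t=10: active resources = [5], total = 5
Peak resource demand = 8

8


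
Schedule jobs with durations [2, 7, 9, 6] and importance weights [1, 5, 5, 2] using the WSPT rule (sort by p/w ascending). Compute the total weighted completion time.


Compute p/w ratios and sort ascending (WSPT): [(7, 5), (9, 5), (2, 1), (6, 2)]
Compute weighted completion times:
  Job (p=7,w=5): C=7, w*C=5*7=35
  Job (p=9,w=5): C=16, w*C=5*16=80
  Job (p=2,w=1): C=18, w*C=1*18=18
  Job (p=6,w=2): C=24, w*C=2*24=48
Total weighted completion time = 181

181


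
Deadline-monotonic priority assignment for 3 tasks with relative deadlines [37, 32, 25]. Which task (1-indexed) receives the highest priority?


Sort tasks by relative deadline (ascending):
  Task 3: deadline = 25
  Task 2: deadline = 32
  Task 1: deadline = 37
Priority order (highest first): [3, 2, 1]
Highest priority task = 3

3


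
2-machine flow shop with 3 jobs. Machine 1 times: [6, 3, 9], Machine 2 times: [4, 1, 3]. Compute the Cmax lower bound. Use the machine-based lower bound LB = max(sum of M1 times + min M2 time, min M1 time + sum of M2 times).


LB1 = sum(M1 times) + min(M2 times) = 18 + 1 = 19
LB2 = min(M1 times) + sum(M2 times) = 3 + 8 = 11
Lower bound = max(LB1, LB2) = max(19, 11) = 19

19


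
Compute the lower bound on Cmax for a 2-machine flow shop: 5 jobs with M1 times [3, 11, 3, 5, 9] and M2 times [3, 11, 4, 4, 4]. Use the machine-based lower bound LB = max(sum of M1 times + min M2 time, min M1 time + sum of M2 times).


LB1 = sum(M1 times) + min(M2 times) = 31 + 3 = 34
LB2 = min(M1 times) + sum(M2 times) = 3 + 26 = 29
Lower bound = max(LB1, LB2) = max(34, 29) = 34

34


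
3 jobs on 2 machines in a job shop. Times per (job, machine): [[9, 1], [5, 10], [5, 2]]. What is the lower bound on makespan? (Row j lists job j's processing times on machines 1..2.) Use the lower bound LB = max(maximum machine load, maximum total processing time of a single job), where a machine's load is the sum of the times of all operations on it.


Machine loads:
  Machine 1: 9 + 5 + 5 = 19
  Machine 2: 1 + 10 + 2 = 13
Max machine load = 19
Job totals:
  Job 1: 10
  Job 2: 15
  Job 3: 7
Max job total = 15
Lower bound = max(19, 15) = 19

19


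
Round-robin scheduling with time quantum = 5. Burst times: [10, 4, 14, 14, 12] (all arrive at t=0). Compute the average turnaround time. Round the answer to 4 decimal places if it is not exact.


Time quantum = 5
Execution trace:
  J1 runs 5 units, time = 5
  J2 runs 4 units, time = 9
  J3 runs 5 units, time = 14
  J4 runs 5 units, time = 19
  J5 runs 5 units, time = 24
  J1 runs 5 units, time = 29
  J3 runs 5 units, time = 34
  J4 runs 5 units, time = 39
  J5 runs 5 units, time = 44
  J3 runs 4 units, time = 48
  J4 runs 4 units, time = 52
  J5 runs 2 units, time = 54
Finish times: [29, 9, 48, 52, 54]
Average turnaround = 192/5 = 38.4

38.4


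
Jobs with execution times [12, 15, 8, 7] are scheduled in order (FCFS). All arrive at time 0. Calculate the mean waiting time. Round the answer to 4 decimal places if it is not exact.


FCFS order (as given): [12, 15, 8, 7]
Waiting times:
  Job 1: wait = 0
  Job 2: wait = 12
  Job 3: wait = 27
  Job 4: wait = 35
Sum of waiting times = 74
Average waiting time = 74/4 = 18.5

18.5


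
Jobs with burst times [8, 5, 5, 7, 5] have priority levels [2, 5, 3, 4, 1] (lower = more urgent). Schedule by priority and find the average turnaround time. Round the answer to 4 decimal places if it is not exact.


Sort by priority (ascending = highest first):
Order: [(1, 5), (2, 8), (3, 5), (4, 7), (5, 5)]
Completion times:
  Priority 1, burst=5, C=5
  Priority 2, burst=8, C=13
  Priority 3, burst=5, C=18
  Priority 4, burst=7, C=25
  Priority 5, burst=5, C=30
Average turnaround = 91/5 = 18.2

18.2


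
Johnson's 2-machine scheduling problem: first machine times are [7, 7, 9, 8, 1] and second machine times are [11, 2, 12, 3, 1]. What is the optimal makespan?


Apply Johnson's rule:
  Group 1 (a <= b): [(5, 1, 1), (1, 7, 11), (3, 9, 12)]
  Group 2 (a > b): [(4, 8, 3), (2, 7, 2)]
Optimal job order: [5, 1, 3, 4, 2]
Schedule:
  Job 5: M1 done at 1, M2 done at 2
  Job 1: M1 done at 8, M2 done at 19
  Job 3: M1 done at 17, M2 done at 31
  Job 4: M1 done at 25, M2 done at 34
  Job 2: M1 done at 32, M2 done at 36
Makespan = 36

36


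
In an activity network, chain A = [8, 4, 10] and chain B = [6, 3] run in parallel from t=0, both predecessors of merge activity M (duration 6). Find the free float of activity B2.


ES(B2) = sum of predecessors on chain B = 6
EF(B2) = ES + duration = 6 + 3 = 9
Successor of B2 is M. ES(M) = max(sum(A), sum(B)) = max(22, 9) = 22
Free float = ES(successor) - EF(current) = 22 - 9 = 13

13


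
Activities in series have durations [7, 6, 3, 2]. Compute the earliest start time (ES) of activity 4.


Activity 4 starts after activities 1 through 3 complete.
Predecessor durations: [7, 6, 3]
ES = 7 + 6 + 3 = 16

16


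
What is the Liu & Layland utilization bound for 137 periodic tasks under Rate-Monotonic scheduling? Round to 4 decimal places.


Compute 2^(1/137) = 1.0050722892
Subtract 1: 1.0050722892 - 1 = 0.0050722892
Multiply by n: 137 * 0.0050722892 = 0.6949036204
Round to 4 dp: 0.6949

0.6949


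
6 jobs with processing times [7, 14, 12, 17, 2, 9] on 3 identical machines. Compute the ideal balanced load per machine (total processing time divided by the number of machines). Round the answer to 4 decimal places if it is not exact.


Total processing time = 7 + 14 + 12 + 17 + 2 + 9 = 61
Number of machines = 3
Ideal balanced load = 61 / 3 = 20.3333

20.3333


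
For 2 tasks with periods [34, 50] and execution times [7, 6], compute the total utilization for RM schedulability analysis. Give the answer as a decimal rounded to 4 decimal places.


Compute individual utilizations (exact fractions):
  Task 1: C/T = 7/34 (approx. 0.2059)
  Task 2: C/T = 6/50 = 3/25 (approx. 0.12)
Total utilization U = 7/34 + 3/25 = 277/850
Rounded to 4 decimal places: U = 0.3259
RM (Liu & Layland) bound for 2 tasks = 0.828427; compare with U = 277/850 (approx. 0.325882)
U <= bound, so schedulable by RM sufficient condition.

0.3259


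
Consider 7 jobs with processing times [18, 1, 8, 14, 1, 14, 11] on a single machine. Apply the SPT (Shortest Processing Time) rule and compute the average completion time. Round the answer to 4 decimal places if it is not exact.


Sort jobs by processing time (SPT order): [1, 1, 8, 11, 14, 14, 18]
Compute completion times sequentially:
  Job 1: processing = 1, completes at 1
  Job 2: processing = 1, completes at 2
  Job 3: processing = 8, completes at 10
  Job 4: processing = 11, completes at 21
  Job 5: processing = 14, completes at 35
  Job 6: processing = 14, completes at 49
  Job 7: processing = 18, completes at 67
Sum of completion times = 185
Average completion time = 185/7 = 26.4286

26.4286


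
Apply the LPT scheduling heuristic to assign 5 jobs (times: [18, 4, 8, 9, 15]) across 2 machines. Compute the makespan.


Sort jobs in decreasing order (LPT): [18, 15, 9, 8, 4]
Assign each job to the least loaded machine:
  Machine 1: jobs [18, 8], load = 26
  Machine 2: jobs [15, 9, 4], load = 28
Makespan = max load = 28

28


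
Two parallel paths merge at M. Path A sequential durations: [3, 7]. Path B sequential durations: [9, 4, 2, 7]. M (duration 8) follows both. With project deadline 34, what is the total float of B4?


Forward pass: ES(B4) = sum of predecessors on chain B = 15
EF = ES + duration = 15 + 7 = 22
Backward pass: LF(M) = deadline = 34; LS(M) = 34 - 8 = 26
LF(B4) = LS(M) - sum(successors on chain B) = 26 - 0 = 26
LS = LF - duration = 26 - 7 = 19
Total float = LS - ES = 19 - 15 = 4

4


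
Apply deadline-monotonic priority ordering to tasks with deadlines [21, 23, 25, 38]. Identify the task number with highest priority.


Sort tasks by relative deadline (ascending):
  Task 1: deadline = 21
  Task 2: deadline = 23
  Task 3: deadline = 25
  Task 4: deadline = 38
Priority order (highest first): [1, 2, 3, 4]
Highest priority task = 1

1


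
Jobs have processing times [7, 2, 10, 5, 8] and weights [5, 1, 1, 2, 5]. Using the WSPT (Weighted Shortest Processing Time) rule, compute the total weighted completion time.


Compute p/w ratios and sort ascending (WSPT): [(7, 5), (8, 5), (2, 1), (5, 2), (10, 1)]
Compute weighted completion times:
  Job (p=7,w=5): C=7, w*C=5*7=35
  Job (p=8,w=5): C=15, w*C=5*15=75
  Job (p=2,w=1): C=17, w*C=1*17=17
  Job (p=5,w=2): C=22, w*C=2*22=44
  Job (p=10,w=1): C=32, w*C=1*32=32
Total weighted completion time = 203

203


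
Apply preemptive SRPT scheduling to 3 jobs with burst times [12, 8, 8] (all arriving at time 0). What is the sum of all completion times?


Since all jobs arrive at t=0, SRPT equals SPT ordering.
SPT order: [8, 8, 12]
Completion times:
  Job 1: p=8, C=8
  Job 2: p=8, C=16
  Job 3: p=12, C=28
Total completion time = 8 + 16 + 28 = 52

52


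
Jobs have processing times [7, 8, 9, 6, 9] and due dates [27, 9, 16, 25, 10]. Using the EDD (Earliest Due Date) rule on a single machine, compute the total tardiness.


Sort by due date (EDD order): [(8, 9), (9, 10), (9, 16), (6, 25), (7, 27)]
Compute completion times and tardiness:
  Job 1: p=8, d=9, C=8, tardiness=max(0,8-9)=0
  Job 2: p=9, d=10, C=17, tardiness=max(0,17-10)=7
  Job 3: p=9, d=16, C=26, tardiness=max(0,26-16)=10
  Job 4: p=6, d=25, C=32, tardiness=max(0,32-25)=7
  Job 5: p=7, d=27, C=39, tardiness=max(0,39-27)=12
Total tardiness = 36

36


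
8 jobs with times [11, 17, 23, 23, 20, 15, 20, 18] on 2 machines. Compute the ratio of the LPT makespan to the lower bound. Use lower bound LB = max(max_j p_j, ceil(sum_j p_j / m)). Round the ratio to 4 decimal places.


LPT order: [23, 23, 20, 20, 18, 17, 15, 11]
Machine loads after assignment: [72, 75]
LPT makespan = 75
Lower bound = max(max_job, ceil(total/2)) = max(23, 74) = 74
Ratio = 75 / 74 = 1.0135

1.0135


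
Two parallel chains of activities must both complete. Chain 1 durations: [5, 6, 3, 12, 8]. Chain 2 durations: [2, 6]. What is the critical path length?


Path A total = 5 + 6 + 3 + 12 + 8 = 34
Path B total = 2 + 6 = 8
Critical path = longest path = max(34, 8) = 34

34


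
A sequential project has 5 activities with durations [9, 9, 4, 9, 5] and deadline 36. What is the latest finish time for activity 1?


LF(activity 1) = deadline - sum of successor durations
Successors: activities 2 through 5 with durations [9, 4, 9, 5]
Sum of successor durations = 27
LF = 36 - 27 = 9

9


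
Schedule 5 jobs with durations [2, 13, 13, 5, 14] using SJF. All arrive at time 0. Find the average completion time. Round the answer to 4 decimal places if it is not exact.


SJF order (ascending): [2, 5, 13, 13, 14]
Completion times:
  Job 1: burst=2, C=2
  Job 2: burst=5, C=7
  Job 3: burst=13, C=20
  Job 4: burst=13, C=33
  Job 5: burst=14, C=47
Average completion = 109/5 = 21.8

21.8


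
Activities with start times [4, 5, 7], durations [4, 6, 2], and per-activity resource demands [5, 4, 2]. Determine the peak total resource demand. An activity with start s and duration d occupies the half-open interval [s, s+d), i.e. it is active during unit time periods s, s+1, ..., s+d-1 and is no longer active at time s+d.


Each activity i is active on [start_i, start_i + duration_i).
Compute total resource usage per time slot:
  t=0: active resources = [], total = 0
  t=1: active resources = [], total = 0
  t=2: active resources = [], total = 0
  t=3: active resources = [], total = 0
  t=4: active resources = [5], total = 5
  t=5: active resources = [5, 4], total = 9
  t=6: active resources = [5, 4], total = 9
  t=7: active resources = [5, 4, 2], total = 11
  t=8: active resources = [4, 2], total = 6
  t=9: active resources = [4], total = 4
  t=10: active resources = [4], total = 4
Peak resource demand = 11

11


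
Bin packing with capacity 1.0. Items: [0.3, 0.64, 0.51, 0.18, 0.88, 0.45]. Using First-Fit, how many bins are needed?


Place items sequentially using First-Fit:
  Item 0.3 -> new Bin 1
  Item 0.64 -> Bin 1 (now 0.94)
  Item 0.51 -> new Bin 2
  Item 0.18 -> Bin 2 (now 0.69)
  Item 0.88 -> new Bin 3
  Item 0.45 -> new Bin 4
Total bins used = 4

4


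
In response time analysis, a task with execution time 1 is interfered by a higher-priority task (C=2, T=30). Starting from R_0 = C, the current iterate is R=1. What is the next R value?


R_next = C + ceil(R_prev / T_hp) * C_hp
ceil(1 / 30) = ceil(0.0333) = 1
Interference = 1 * 2 = 2
R_next = 1 + 2 = 3

3


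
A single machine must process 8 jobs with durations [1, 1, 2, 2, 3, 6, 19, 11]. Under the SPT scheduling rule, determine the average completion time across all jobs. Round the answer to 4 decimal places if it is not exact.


Sort jobs by processing time (SPT order): [1, 1, 2, 2, 3, 6, 11, 19]
Compute completion times sequentially:
  Job 1: processing = 1, completes at 1
  Job 2: processing = 1, completes at 2
  Job 3: processing = 2, completes at 4
  Job 4: processing = 2, completes at 6
  Job 5: processing = 3, completes at 9
  Job 6: processing = 6, completes at 15
  Job 7: processing = 11, completes at 26
  Job 8: processing = 19, completes at 45
Sum of completion times = 108
Average completion time = 108/8 = 13.5

13.5


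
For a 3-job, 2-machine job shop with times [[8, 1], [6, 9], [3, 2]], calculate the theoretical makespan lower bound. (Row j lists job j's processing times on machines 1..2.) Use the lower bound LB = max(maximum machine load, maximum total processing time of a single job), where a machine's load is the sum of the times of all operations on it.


Machine loads:
  Machine 1: 8 + 6 + 3 = 17
  Machine 2: 1 + 9 + 2 = 12
Max machine load = 17
Job totals:
  Job 1: 9
  Job 2: 15
  Job 3: 5
Max job total = 15
Lower bound = max(17, 15) = 17

17


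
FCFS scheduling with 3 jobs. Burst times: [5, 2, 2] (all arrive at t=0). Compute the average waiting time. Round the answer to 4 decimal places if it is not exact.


FCFS order (as given): [5, 2, 2]
Waiting times:
  Job 1: wait = 0
  Job 2: wait = 5
  Job 3: wait = 7
Sum of waiting times = 12
Average waiting time = 12/3 = 4.0

4.0


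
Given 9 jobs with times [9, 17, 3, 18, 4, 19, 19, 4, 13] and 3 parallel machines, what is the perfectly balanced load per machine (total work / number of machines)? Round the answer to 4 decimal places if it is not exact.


Total processing time = 9 + 17 + 3 + 18 + 4 + 19 + 19 + 4 + 13 = 106
Number of machines = 3
Ideal balanced load = 106 / 3 = 35.3333

35.3333


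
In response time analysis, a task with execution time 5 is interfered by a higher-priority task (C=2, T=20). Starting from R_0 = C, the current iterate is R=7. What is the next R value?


R_next = C + ceil(R_prev / T_hp) * C_hp
ceil(7 / 20) = ceil(0.35) = 1
Interference = 1 * 2 = 2
R_next = 5 + 2 = 7
R_next = R_prev, so the iteration has converged (response time = 7).

7


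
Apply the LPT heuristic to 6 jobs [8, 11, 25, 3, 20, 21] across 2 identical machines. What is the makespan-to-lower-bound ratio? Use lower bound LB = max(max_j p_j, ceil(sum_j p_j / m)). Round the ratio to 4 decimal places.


LPT order: [25, 21, 20, 11, 8, 3]
Machine loads after assignment: [44, 44]
LPT makespan = 44
Lower bound = max(max_job, ceil(total/2)) = max(25, 44) = 44
Ratio = 44 / 44 = 1.0

1.0


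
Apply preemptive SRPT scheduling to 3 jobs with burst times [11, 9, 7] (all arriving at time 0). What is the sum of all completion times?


Since all jobs arrive at t=0, SRPT equals SPT ordering.
SPT order: [7, 9, 11]
Completion times:
  Job 1: p=7, C=7
  Job 2: p=9, C=16
  Job 3: p=11, C=27
Total completion time = 7 + 16 + 27 = 50

50


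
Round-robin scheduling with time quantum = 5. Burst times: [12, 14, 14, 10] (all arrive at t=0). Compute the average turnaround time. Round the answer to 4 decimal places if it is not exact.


Time quantum = 5
Execution trace:
  J1 runs 5 units, time = 5
  J2 runs 5 units, time = 10
  J3 runs 5 units, time = 15
  J4 runs 5 units, time = 20
  J1 runs 5 units, time = 25
  J2 runs 5 units, time = 30
  J3 runs 5 units, time = 35
  J4 runs 5 units, time = 40
  J1 runs 2 units, time = 42
  J2 runs 4 units, time = 46
  J3 runs 4 units, time = 50
Finish times: [42, 46, 50, 40]
Average turnaround = 178/4 = 44.5

44.5


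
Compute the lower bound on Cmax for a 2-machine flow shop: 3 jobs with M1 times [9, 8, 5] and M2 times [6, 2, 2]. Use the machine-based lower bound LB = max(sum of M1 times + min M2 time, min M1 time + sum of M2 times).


LB1 = sum(M1 times) + min(M2 times) = 22 + 2 = 24
LB2 = min(M1 times) + sum(M2 times) = 5 + 10 = 15
Lower bound = max(LB1, LB2) = max(24, 15) = 24

24


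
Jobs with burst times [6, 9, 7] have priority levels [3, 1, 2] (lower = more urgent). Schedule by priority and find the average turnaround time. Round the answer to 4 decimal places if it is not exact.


Sort by priority (ascending = highest first):
Order: [(1, 9), (2, 7), (3, 6)]
Completion times:
  Priority 1, burst=9, C=9
  Priority 2, burst=7, C=16
  Priority 3, burst=6, C=22
Average turnaround = 47/3 = 15.6667

15.6667


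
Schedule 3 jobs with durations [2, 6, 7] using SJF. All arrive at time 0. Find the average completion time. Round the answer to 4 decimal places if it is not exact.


SJF order (ascending): [2, 6, 7]
Completion times:
  Job 1: burst=2, C=2
  Job 2: burst=6, C=8
  Job 3: burst=7, C=15
Average completion = 25/3 = 8.3333

8.3333


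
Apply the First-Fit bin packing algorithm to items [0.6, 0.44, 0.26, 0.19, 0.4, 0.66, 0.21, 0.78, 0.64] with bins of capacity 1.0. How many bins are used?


Place items sequentially using First-Fit:
  Item 0.6 -> new Bin 1
  Item 0.44 -> new Bin 2
  Item 0.26 -> Bin 1 (now 0.86)
  Item 0.19 -> Bin 2 (now 0.63)
  Item 0.4 -> new Bin 3
  Item 0.66 -> new Bin 4
  Item 0.21 -> Bin 2 (now 0.84)
  Item 0.78 -> new Bin 5
  Item 0.64 -> new Bin 6
Total bins used = 6

6


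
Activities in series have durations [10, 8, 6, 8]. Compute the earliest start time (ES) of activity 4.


Activity 4 starts after activities 1 through 3 complete.
Predecessor durations: [10, 8, 6]
ES = 10 + 8 + 6 = 24

24


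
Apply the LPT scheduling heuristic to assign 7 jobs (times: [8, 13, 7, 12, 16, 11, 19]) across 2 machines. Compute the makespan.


Sort jobs in decreasing order (LPT): [19, 16, 13, 12, 11, 8, 7]
Assign each job to the least loaded machine:
  Machine 1: jobs [19, 12, 8, 7], load = 46
  Machine 2: jobs [16, 13, 11], load = 40
Makespan = max load = 46

46
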